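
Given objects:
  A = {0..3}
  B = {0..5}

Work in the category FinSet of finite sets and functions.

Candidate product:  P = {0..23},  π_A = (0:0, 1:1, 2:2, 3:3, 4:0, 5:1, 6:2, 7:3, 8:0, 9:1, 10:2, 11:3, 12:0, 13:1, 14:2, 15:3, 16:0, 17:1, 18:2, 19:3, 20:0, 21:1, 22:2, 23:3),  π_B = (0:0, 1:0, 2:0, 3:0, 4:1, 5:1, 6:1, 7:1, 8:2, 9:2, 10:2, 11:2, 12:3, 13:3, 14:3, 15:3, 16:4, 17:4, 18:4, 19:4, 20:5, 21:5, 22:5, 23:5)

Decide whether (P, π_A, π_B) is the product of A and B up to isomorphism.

Answer: VALID PRODUCT

Trace:
|A|·|B| = 4·6 = 24;  |P| = 24
Check the pairing map k ↦ (π_A(k), π_B(k)):
  0 : (0,0)
  1 : (1,0)
  2 : (2,0)
  3 : (3,0)
  4 : (0,1)
  5 : (1,1)
  6 : (2,1)
  7 : (3,1)
  8 : (0,2)
  9 : (1,2)
  10 : (2,2)
  11 : (3,2)
  12 : (0,3)
  13 : (1,3)
  14 : (2,3)
  15 : (3,3)
  16 : (0,4)
  17 : (1,4)
  18 : (2,4)
  19 : (3,4)
  20 : (0,5)
  21 : (1,5)
  22 : (2,5)
  23 : (3,5)
distinct pairs in image: 24 / 24 needed
  → bijection onto A×B; projections well-typed.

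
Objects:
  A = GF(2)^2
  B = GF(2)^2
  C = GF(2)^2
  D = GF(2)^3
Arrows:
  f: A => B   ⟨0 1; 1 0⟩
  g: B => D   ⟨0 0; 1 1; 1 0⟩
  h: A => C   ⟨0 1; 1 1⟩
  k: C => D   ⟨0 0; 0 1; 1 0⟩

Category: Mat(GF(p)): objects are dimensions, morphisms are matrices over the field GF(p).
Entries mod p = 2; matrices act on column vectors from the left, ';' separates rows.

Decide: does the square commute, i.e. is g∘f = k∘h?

Answer: COMMUTES

Derivation:
Path 1 = f;g:
  e0=(1,0) f=>(0,1) g=>(0,1,0)
  e1=(0,1) f=>(1,0) g=>(0,1,1)
  composite₁ = ⟨0 0; 1 1; 0 1⟩
Path 2 = h;k:
  e0=(1,0) h=>(0,1) k=>(0,1,0)
  e1=(0,1) h=>(1,1) k=>(0,1,1)
  composite₂ = ⟨0 0; 1 1; 0 1⟩
Equal? same morphism ✓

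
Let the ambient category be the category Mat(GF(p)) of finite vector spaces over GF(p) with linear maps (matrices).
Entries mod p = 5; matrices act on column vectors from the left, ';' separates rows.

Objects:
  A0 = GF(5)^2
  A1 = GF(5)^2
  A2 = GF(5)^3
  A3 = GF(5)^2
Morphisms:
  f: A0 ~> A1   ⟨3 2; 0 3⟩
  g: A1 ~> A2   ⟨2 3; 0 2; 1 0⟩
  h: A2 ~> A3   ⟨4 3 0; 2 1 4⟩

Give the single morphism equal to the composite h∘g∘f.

  e0=(1,0) f~>(3,0) g~>(1,0,3) h~>(4,4)
  e1=(0,1) f~>(2,3) g~>(3,1,2) h~>(0,0)
composite: ⟨4 0; 4 0⟩

Answer: ⟨4 0; 4 0⟩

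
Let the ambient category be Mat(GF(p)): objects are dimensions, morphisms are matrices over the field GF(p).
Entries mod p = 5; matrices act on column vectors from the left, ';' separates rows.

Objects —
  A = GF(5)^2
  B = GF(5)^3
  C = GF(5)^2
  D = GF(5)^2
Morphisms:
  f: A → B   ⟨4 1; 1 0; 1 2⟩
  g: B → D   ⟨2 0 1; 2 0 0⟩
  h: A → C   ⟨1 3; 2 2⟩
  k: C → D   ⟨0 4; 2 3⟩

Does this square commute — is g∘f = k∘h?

1) trace f;g:
  e0=[1,0] f→[4,1,1] g→[4,3]
  e1=[0,1] f→[1,0,2] g→[4,2]
  result₁ = ⟨4 4; 3 2⟩
2) trace h;k:
  e0=[1,0] h→[1,2] k→[3,3]
  e1=[0,1] h→[3,2] k→[3,2]
  result₂ = ⟨3 3; 3 2⟩
Equal? NO — does not commute

Answer: DOES NOT COMMUTE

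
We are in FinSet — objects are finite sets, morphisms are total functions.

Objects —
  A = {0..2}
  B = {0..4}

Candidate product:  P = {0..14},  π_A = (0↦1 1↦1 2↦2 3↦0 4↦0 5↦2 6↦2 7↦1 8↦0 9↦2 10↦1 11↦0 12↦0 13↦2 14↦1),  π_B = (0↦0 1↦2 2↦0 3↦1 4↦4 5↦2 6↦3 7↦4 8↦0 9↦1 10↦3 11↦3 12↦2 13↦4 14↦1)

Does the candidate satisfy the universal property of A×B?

|A|·|B| = 3·5 = 15;  |P| = 15
Check the pairing map k ↦ (π_A(k), π_B(k)):
  0 ↦ (1,0)
  1 ↦ (1,2)
  2 ↦ (2,0)
  3 ↦ (0,1)
  4 ↦ (0,4)
  5 ↦ (2,2)
  6 ↦ (2,3)
  7 ↦ (1,4)
  8 ↦ (0,0)
  9 ↦ (2,1)
  10 ↦ (1,3)
  11 ↦ (0,3)
  12 ↦ (0,2)
  13 ↦ (2,4)
  14 ↦ (1,1)
distinct pairs in image: 15 / 15 needed
  → bijection onto A×B; projections well-typed.

Answer: VALID PRODUCT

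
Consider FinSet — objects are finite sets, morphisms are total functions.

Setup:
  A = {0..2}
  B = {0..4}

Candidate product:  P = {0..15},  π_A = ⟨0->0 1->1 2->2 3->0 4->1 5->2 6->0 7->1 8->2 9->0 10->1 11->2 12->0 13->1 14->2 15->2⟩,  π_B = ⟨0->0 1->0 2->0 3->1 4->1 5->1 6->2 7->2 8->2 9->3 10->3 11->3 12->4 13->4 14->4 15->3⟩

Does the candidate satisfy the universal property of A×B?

Answer: NOT A VALID PRODUCT — |P|=16 ≠ |A|·|B|=15

Derivation:
|A|·|B| = 3·5 = 15;  |P| = 16
  → cardinalities differ; no bijection possible.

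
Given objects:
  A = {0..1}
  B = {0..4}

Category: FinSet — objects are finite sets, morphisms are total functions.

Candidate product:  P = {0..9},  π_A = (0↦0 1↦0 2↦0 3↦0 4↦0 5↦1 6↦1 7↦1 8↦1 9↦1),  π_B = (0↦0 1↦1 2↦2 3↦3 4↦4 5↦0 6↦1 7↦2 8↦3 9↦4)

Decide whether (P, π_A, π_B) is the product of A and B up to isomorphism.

|A|·|B| = 2·5 = 10;  |P| = 10
Check the pairing map k ↦ (π_A(k), π_B(k)):
  0 ↦ (0,0)
  1 ↦ (0,1)
  2 ↦ (0,2)
  3 ↦ (0,3)
  4 ↦ (0,4)
  5 ↦ (1,0)
  6 ↦ (1,1)
  7 ↦ (1,2)
  8 ↦ (1,3)
  9 ↦ (1,4)
distinct pairs in image: 10 / 10 needed
  → bijection onto A×B; projections well-typed.

Answer: VALID PRODUCT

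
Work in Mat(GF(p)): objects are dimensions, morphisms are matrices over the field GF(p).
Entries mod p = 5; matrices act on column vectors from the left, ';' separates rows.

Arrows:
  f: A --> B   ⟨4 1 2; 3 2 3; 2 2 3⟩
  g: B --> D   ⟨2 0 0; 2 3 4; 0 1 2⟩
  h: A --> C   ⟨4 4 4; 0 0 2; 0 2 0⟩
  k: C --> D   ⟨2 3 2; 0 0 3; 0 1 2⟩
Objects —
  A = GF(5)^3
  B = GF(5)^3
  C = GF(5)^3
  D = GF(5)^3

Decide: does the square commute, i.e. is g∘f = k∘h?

Answer: DOES NOT COMMUTE

Work:
Path 1 = f;g:
  e0=⟨1,0,0⟩ f-->⟨4,3,2⟩ g-->⟨3,0,2⟩
  e1=⟨0,1,0⟩ f-->⟨1,2,2⟩ g-->⟨2,1,1⟩
  e2=⟨0,0,1⟩ f-->⟨2,3,3⟩ g-->⟨4,0,4⟩
  ⟦path⟧₁ = ⟨3 2 4; 0 1 0; 2 1 4⟩
Path 2 = h;k:
  e0=⟨1,0,0⟩ h-->⟨4,0,0⟩ k-->⟨3,0,0⟩
  e1=⟨0,1,0⟩ h-->⟨4,0,2⟩ k-->⟨2,1,4⟩
  e2=⟨0,0,1⟩ h-->⟨4,2,0⟩ k-->⟨4,0,2⟩
  ⟦path⟧₂ = ⟨3 2 4; 0 1 0; 0 4 2⟩
Equal? differ; not commutative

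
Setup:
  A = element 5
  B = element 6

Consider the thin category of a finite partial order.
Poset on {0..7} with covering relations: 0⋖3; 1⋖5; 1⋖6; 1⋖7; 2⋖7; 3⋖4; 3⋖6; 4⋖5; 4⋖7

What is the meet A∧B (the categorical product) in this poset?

Answer: NO MEET EXISTS

Trace:
{x : x<=A ∧ x<=B} = {0,1,3}  (A=5, B=6)
  maximal lower bounds 1 and 3 are incomparable: neither 1<=3 nor 3<=1
→ no greatest lower bound exists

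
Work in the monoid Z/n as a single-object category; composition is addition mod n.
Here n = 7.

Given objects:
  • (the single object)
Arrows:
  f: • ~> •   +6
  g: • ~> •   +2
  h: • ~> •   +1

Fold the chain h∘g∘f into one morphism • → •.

  0 +6≡6 +2≡1 +1≡2  (mod 7)
⟦path⟧: +2

Answer: +2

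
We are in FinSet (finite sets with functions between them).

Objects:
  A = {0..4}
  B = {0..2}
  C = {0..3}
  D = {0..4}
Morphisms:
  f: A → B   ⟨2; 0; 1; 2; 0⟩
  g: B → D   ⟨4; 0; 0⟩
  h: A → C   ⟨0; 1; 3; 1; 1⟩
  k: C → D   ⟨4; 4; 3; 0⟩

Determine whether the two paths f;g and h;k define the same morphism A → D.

Path 1 = f;g:
  0 f→2 g→0
  1 f→0 g→4
  2 f→1 g→0
  3 f→2 g→0
  4 f→0 g→4
  composite₁ = ⟨0; 4; 0; 0; 4⟩
Path 2 = h;k:
  0 h→0 k→4
  1 h→1 k→4
  2 h→3 k→0
  3 h→1 k→4
  4 h→1 k→4
  composite₂ = ⟨4; 4; 0; 4; 4⟩
Equal? differ; not commutative

Answer: DOES NOT COMMUTE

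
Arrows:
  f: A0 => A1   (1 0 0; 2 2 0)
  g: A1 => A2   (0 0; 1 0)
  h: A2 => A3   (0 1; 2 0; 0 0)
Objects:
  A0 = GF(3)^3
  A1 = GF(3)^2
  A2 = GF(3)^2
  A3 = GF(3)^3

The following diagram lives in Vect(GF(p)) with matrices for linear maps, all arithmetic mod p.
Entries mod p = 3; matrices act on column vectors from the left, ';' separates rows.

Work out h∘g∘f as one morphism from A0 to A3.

Answer: (1 0 0; 0 0 0; 0 0 0)

Work:
  e0=⟨1,0,0⟩ f=>⟨1,2⟩ g=>⟨0,1⟩ h=>⟨1,0,0⟩
  e1=⟨0,1,0⟩ f=>⟨0,2⟩ g=>⟨0,0⟩ h=>⟨0,0,0⟩
  e2=⟨0,0,1⟩ f=>⟨0,0⟩ g=>⟨0,0⟩ h=>⟨0,0,0⟩
result: (1 0 0; 0 0 0; 0 0 0)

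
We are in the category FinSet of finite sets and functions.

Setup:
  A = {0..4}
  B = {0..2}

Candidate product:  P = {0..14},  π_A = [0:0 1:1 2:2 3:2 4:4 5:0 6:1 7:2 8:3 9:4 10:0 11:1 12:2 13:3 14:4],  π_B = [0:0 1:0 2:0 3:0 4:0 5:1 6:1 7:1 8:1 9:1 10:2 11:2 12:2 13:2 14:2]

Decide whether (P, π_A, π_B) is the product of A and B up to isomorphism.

Answer: NOT A VALID PRODUCT — duplicate pair at indices 2,3

Trace:
|A|·|B| = 5·3 = 15;  |P| = 15
Check the pairing map k ↦ (π_A(k), π_B(k)):
  0 : (0,0)
  1 : (1,0)
  2 : (2,0)
  3 : (2,0)  ✗ repeats pair of k=2
  4 : (4,0)
  5 : (0,1)
  6 : (1,1)
  7 : (2,1)
  8 : (3,1)
  9 : (4,1)
  10 : (0,2)
  11 : (1,2)
  12 : (2,2)
  13 : (3,2)
  14 : (4,2)
distinct pairs in image: 14 / 15 needed
  → (2,0) hit at k=2 and k=3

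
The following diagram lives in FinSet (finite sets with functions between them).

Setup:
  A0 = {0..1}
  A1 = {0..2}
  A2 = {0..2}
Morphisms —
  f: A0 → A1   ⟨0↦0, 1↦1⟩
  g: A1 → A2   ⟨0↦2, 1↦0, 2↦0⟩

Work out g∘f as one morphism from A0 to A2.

Answer: ⟨0↦2, 1↦0⟩

Trace:
  0 f→0 g→2
  1 f→1 g→0
⟦path⟧: ⟨0↦2, 1↦0⟩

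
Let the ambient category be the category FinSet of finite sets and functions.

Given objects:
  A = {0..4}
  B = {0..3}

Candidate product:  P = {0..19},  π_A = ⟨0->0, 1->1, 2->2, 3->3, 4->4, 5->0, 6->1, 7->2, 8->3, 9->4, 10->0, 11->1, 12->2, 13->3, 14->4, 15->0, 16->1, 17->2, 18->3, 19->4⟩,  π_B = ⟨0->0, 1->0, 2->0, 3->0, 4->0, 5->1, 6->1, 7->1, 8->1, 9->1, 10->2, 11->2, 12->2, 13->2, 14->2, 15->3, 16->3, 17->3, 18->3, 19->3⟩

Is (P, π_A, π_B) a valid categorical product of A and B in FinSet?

|A|·|B| = 5·4 = 20;  |P| = 20
Check the pairing map k ↦ (π_A(k), π_B(k)):
  0 -> (0,0)
  1 -> (1,0)
  2 -> (2,0)
  3 -> (3,0)
  4 -> (4,0)
  5 -> (0,1)
  6 -> (1,1)
  7 -> (2,1)
  8 -> (3,1)
  9 -> (4,1)
  10 -> (0,2)
  11 -> (1,2)
  12 -> (2,2)
  13 -> (3,2)
  14 -> (4,2)
  15 -> (0,3)
  16 -> (1,3)
  17 -> (2,3)
  18 -> (3,3)
  19 -> (4,3)
distinct pairs in image: 20 / 20 needed
  → bijection onto A×B; projections well-typed.

Answer: VALID PRODUCT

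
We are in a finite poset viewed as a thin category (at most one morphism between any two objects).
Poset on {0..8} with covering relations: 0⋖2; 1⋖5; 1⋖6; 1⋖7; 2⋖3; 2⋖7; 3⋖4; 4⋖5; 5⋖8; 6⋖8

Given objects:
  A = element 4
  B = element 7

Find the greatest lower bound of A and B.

Answer: A∧B = 2

Work:
{x : x⊑A ∧ x⊑B} = {0,2}  (A=4, B=7)
  0 ⊑ 2
  2 ⊑ 2
glb = 2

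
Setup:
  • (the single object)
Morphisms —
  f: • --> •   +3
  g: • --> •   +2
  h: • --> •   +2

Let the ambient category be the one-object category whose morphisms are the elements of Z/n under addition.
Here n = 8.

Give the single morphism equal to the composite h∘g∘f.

  0 +3≡3 +2≡5 +2≡7  (mod 8)
composite: +7

Answer: +7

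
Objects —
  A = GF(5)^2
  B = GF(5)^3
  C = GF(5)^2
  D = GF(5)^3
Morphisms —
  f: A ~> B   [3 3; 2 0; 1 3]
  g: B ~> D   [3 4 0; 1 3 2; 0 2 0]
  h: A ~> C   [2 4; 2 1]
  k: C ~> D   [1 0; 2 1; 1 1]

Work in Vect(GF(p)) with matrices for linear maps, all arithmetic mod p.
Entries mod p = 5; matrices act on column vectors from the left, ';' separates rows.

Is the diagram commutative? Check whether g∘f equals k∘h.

Along f;g (path 1):
  e0=[1,0] f~>[3,2,1] g~>[2,1,4]
  e1=[0,1] f~>[3,0,3] g~>[4,4,0]
  result₁ = [2 4; 1 4; 4 0]
Along h;k (path 2):
  e0=[1,0] h~>[2,2] k~>[2,1,4]
  e1=[0,1] h~>[4,1] k~>[4,4,0]
  result₂ = [2 4; 1 4; 4 0]
Equal? equal; square commutes

Answer: COMMUTES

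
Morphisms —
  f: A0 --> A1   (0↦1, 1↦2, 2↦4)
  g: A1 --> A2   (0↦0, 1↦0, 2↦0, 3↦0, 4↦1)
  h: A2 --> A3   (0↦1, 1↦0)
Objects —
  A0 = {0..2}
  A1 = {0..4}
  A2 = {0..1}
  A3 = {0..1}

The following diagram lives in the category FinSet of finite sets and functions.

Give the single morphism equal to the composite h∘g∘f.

  0 f-->1 g-->0 h-->1
  1 f-->2 g-->0 h-->1
  2 f-->4 g-->1 h-->0
composite: (0↦1, 1↦1, 2↦0)

Answer: (0↦1, 1↦1, 2↦0)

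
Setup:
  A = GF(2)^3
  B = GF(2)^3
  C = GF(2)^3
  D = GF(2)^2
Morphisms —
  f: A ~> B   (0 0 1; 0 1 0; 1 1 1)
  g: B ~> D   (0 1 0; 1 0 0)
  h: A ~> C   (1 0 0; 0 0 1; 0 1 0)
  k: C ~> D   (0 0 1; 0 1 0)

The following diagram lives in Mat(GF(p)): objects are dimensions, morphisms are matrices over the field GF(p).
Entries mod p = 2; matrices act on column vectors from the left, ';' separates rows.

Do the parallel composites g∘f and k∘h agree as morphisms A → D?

Along f;g (path 1):
  e0=⟨1,0,0⟩ f~>⟨0,0,1⟩ g~>⟨0,0⟩
  e1=⟨0,1,0⟩ f~>⟨0,1,1⟩ g~>⟨1,0⟩
  e2=⟨0,0,1⟩ f~>⟨1,0,1⟩ g~>⟨0,1⟩
  ⟦path⟧₁ = (0 1 0; 0 0 1)
Along h;k (path 2):
  e0=⟨1,0,0⟩ h~>⟨1,0,0⟩ k~>⟨0,0⟩
  e1=⟨0,1,0⟩ h~>⟨0,0,1⟩ k~>⟨1,0⟩
  e2=⟨0,0,1⟩ h~>⟨0,1,0⟩ k~>⟨0,1⟩
  ⟦path⟧₂ = (0 1 0; 0 0 1)
Equal? YES — commutes

Answer: COMMUTES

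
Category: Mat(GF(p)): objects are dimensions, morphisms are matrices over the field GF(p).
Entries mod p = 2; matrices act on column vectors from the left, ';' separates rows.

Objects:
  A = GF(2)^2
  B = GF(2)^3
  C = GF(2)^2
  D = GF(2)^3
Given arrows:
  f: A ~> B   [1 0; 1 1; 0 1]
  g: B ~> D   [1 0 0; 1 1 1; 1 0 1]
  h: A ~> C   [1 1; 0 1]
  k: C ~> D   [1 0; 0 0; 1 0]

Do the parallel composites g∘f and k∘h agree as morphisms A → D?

Along f;g (path 1):
  e0=(1,0) f~>(1,1,0) g~>(1,0,1)
  e1=(0,1) f~>(0,1,1) g~>(0,0,1)
  ⟦path⟧₁ = [1 0; 0 0; 1 1]
Along h;k (path 2):
  e0=(1,0) h~>(1,0) k~>(1,0,1)
  e1=(0,1) h~>(1,1) k~>(1,0,1)
  ⟦path⟧₂ = [1 1; 0 0; 1 1]
Equal? NO — does not commute

Answer: DOES NOT COMMUTE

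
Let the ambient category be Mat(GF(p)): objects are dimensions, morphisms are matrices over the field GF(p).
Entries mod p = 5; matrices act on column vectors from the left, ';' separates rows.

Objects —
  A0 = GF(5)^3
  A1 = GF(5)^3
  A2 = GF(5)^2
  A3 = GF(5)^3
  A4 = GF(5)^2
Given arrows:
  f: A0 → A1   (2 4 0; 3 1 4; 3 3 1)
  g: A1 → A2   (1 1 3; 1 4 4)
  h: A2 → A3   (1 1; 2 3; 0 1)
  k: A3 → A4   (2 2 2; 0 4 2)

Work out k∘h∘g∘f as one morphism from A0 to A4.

Answer: (4 4 2; 1 2 1)

Trace:
  e0=(1,0,0) f→(2,3,3) g→(4,1) h→(0,1,1) k→(4,1)
  e1=(0,1,0) f→(4,1,3) g→(4,0) h→(4,3,0) k→(4,2)
  e2=(0,0,1) f→(0,4,1) g→(2,0) h→(2,4,0) k→(2,1)
result: (4 4 2; 1 2 1)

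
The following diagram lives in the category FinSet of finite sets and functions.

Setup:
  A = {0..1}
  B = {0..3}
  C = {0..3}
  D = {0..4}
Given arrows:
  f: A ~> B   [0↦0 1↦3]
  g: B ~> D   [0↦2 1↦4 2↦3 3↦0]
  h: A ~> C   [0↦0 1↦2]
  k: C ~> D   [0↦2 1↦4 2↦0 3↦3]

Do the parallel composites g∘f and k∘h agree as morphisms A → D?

1) trace f;g:
  0 f~>0 g~>2
  1 f~>3 g~>0
  composite₁ = [0↦2 1↦0]
2) trace h;k:
  0 h~>0 k~>2
  1 h~>2 k~>0
  composite₂ = [0↦2 1↦0]
Equal? YES — commutes

Answer: COMMUTES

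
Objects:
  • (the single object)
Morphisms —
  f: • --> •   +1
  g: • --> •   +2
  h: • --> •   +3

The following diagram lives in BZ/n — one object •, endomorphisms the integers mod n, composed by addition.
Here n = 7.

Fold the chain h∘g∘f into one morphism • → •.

Answer: +6

Trace:
  0 +1≡1 +2≡3 +3≡6  (mod 7)
composite: +6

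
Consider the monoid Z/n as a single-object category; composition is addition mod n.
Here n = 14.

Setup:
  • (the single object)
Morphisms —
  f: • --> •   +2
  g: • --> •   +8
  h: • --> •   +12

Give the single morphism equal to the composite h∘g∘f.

  0 +2≡2 +8≡10 +12≡8  (mod 14)
composite: +8

Answer: +8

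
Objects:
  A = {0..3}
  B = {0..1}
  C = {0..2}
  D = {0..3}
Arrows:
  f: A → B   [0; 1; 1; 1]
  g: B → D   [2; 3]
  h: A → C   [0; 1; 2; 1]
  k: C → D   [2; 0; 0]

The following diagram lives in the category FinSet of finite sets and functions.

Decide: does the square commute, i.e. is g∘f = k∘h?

1) trace f;g:
  0 f→0 g→2
  1 f→1 g→3
  2 f→1 g→3
  3 f→1 g→3
  result₁ = [2; 3; 3; 3]
2) trace h;k:
  0 h→0 k→2
  1 h→1 k→0
  2 h→2 k→0
  3 h→1 k→0
  result₂ = [2; 0; 0; 0]
Equal? differ; not commutative

Answer: DOES NOT COMMUTE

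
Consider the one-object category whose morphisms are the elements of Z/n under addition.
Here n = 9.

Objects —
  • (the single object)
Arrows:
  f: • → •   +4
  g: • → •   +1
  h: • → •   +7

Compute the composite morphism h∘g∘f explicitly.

Answer: +3

Derivation:
  0 +4≡4 +1≡5 +7≡3  (mod 9)
composite: +3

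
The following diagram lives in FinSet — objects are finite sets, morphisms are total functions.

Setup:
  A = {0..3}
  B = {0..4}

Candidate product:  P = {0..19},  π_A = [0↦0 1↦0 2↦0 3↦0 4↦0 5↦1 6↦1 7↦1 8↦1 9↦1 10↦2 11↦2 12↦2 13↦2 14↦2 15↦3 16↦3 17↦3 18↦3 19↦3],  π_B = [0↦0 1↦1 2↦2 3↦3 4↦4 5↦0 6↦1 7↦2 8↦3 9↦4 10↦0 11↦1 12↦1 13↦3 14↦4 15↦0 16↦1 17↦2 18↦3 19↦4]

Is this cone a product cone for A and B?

Answer: NOT A VALID PRODUCT — duplicate pair at indices 11,12

Derivation:
|A|·|B| = 4·5 = 20;  |P| = 20
Check the pairing map k ↦ (π_A(k), π_B(k)):
  0 ↦ (0,0)
  1 ↦ (0,1)
  2 ↦ (0,2)
  3 ↦ (0,3)
  4 ↦ (0,4)
  5 ↦ (1,0)
  6 ↦ (1,1)
  7 ↦ (1,2)
  8 ↦ (1,3)
  9 ↦ (1,4)
  10 ↦ (2,0)
  11 ↦ (2,1)
  12 ↦ (2,1)  ✗ repeats pair of k=11
  13 ↦ (2,3)
  14 ↦ (2,4)
  15 ↦ (3,0)
  16 ↦ (3,1)
  17 ↦ (3,2)
  18 ↦ (3,3)
  19 ↦ (3,4)
distinct pairs in image: 19 / 20 needed
  → (2,1) hit at k=11 and k=12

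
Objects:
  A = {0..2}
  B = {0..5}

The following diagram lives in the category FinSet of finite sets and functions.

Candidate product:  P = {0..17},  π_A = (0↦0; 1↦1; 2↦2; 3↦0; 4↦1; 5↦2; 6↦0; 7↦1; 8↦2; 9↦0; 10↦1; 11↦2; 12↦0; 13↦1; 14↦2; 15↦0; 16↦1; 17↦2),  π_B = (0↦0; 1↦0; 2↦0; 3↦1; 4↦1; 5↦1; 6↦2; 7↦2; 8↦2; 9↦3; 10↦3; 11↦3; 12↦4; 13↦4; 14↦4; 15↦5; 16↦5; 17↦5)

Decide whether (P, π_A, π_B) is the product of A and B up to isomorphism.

Answer: VALID PRODUCT

Trace:
|A|·|B| = 3·6 = 18;  |P| = 18
Check the pairing map k ↦ (π_A(k), π_B(k)):
  0 ↦ (0,0)
  1 ↦ (1,0)
  2 ↦ (2,0)
  3 ↦ (0,1)
  4 ↦ (1,1)
  5 ↦ (2,1)
  6 ↦ (0,2)
  7 ↦ (1,2)
  8 ↦ (2,2)
  9 ↦ (0,3)
  10 ↦ (1,3)
  11 ↦ (2,3)
  12 ↦ (0,4)
  13 ↦ (1,4)
  14 ↦ (2,4)
  15 ↦ (0,5)
  16 ↦ (1,5)
  17 ↦ (2,5)
distinct pairs in image: 18 / 18 needed
  → bijection onto A×B; projections well-typed.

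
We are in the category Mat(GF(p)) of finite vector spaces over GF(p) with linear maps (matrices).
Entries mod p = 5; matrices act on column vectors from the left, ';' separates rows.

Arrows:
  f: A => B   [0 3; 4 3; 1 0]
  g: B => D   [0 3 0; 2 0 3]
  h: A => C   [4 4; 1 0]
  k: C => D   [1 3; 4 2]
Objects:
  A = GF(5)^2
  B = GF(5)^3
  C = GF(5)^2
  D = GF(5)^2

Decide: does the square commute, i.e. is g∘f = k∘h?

Answer: COMMUTES

Trace:
1) trace f;g:
  e0=(1,0) f=>(0,4,1) g=>(2,3)
  e1=(0,1) f=>(3,3,0) g=>(4,1)
  result₁ = [2 4; 3 1]
2) trace h;k:
  e0=(1,0) h=>(4,1) k=>(2,3)
  e1=(0,1) h=>(4,0) k=>(4,1)
  result₂ = [2 4; 3 1]
Equal? YES — commutes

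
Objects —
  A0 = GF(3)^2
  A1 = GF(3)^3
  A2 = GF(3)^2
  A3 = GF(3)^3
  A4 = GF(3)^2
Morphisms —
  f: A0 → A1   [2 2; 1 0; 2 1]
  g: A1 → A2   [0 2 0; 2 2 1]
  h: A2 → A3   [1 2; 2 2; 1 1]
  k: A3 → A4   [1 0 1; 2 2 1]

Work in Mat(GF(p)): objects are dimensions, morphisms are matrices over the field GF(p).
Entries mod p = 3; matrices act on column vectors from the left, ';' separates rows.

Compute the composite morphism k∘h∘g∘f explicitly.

Answer: [1 0; 2 0]

Derivation:
  e0=⟨1,0⟩ f→⟨2,1,2⟩ g→⟨2,2⟩ h→⟨0,2,1⟩ k→⟨1,2⟩
  e1=⟨0,1⟩ f→⟨2,0,1⟩ g→⟨0,2⟩ h→⟨1,1,2⟩ k→⟨0,0⟩
result: [1 0; 2 0]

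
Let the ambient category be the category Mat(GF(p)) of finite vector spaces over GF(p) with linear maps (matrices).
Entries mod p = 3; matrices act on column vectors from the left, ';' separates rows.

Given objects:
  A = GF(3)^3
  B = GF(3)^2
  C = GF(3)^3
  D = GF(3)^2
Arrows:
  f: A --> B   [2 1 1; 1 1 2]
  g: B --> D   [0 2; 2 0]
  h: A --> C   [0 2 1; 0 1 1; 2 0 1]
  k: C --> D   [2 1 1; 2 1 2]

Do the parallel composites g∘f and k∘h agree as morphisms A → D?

Answer: COMMUTES

Trace:
Path 1 = f;g:
  e0=⟨1,0,0⟩ f-->⟨2,1⟩ g-->⟨2,1⟩
  e1=⟨0,1,0⟩ f-->⟨1,1⟩ g-->⟨2,2⟩
  e2=⟨0,0,1⟩ f-->⟨1,2⟩ g-->⟨1,2⟩
  result₁ = [2 2 1; 1 2 2]
Path 2 = h;k:
  e0=⟨1,0,0⟩ h-->⟨0,0,2⟩ k-->⟨2,1⟩
  e1=⟨0,1,0⟩ h-->⟨2,1,0⟩ k-->⟨2,2⟩
  e2=⟨0,0,1⟩ h-->⟨1,1,1⟩ k-->⟨1,2⟩
  result₂ = [2 2 1; 1 2 2]
Equal? same morphism ✓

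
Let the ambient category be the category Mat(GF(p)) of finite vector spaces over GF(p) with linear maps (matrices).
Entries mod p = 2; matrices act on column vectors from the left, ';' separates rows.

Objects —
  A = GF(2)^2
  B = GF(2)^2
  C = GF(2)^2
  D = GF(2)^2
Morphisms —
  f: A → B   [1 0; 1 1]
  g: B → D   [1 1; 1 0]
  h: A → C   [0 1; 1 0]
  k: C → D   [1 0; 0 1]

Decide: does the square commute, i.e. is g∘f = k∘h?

Answer: COMMUTES

Derivation:
Along f;g (path 1):
  e0=(1,0) f→(1,1) g→(0,1)
  e1=(0,1) f→(0,1) g→(1,0)
  ⟦path⟧₁ = [0 1; 1 0]
Along h;k (path 2):
  e0=(1,0) h→(0,1) k→(0,1)
  e1=(0,1) h→(1,0) k→(1,0)
  ⟦path⟧₂ = [0 1; 1 0]
Equal? equal; square commutes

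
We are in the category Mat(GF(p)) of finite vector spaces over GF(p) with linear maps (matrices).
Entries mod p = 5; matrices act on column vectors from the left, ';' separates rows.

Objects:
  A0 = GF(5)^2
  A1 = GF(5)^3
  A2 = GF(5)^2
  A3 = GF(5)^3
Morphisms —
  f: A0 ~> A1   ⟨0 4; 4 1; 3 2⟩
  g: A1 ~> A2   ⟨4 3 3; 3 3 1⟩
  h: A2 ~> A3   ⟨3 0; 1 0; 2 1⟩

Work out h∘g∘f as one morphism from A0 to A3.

  e0=(1,0) f~>(0,4,3) g~>(1,0) h~>(3,1,2)
  e1=(0,1) f~>(4,1,2) g~>(0,2) h~>(0,0,2)
result: ⟨3 0; 1 0; 2 2⟩

Answer: ⟨3 0; 1 0; 2 2⟩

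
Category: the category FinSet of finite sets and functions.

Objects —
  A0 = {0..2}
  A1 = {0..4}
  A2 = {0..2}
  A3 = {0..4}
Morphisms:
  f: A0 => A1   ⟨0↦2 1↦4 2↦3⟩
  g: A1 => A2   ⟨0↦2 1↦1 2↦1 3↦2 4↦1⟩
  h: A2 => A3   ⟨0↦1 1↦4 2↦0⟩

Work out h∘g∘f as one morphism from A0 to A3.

  0 f=>2 g=>1 h=>4
  1 f=>4 g=>1 h=>4
  2 f=>3 g=>2 h=>0
⟦path⟧: ⟨0↦4 1↦4 2↦0⟩

Answer: ⟨0↦4 1↦4 2↦0⟩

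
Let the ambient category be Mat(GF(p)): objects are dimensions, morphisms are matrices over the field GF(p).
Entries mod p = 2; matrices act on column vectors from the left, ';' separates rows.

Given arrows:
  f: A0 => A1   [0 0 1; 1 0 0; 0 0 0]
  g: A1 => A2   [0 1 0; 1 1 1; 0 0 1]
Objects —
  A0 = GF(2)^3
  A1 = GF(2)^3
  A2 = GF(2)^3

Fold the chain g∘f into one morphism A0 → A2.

Answer: [1 0 0; 1 0 1; 0 0 0]

Trace:
  e0=(1,0,0) f=>(0,1,0) g=>(1,1,0)
  e1=(0,1,0) f=>(0,0,0) g=>(0,0,0)
  e2=(0,0,1) f=>(1,0,0) g=>(0,1,0)
composite: [1 0 0; 1 0 1; 0 0 0]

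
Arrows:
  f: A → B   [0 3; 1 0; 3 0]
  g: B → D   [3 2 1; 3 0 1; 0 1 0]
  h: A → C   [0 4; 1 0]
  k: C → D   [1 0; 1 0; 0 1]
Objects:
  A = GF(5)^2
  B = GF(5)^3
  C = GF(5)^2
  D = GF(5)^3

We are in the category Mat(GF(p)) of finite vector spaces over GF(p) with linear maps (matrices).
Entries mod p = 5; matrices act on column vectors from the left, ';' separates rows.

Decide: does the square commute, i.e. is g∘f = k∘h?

Answer: DOES NOT COMMUTE

Derivation:
Along f;g (path 1):
  e0=[1,0] f→[0,1,3] g→[0,3,1]
  e1=[0,1] f→[3,0,0] g→[4,4,0]
  ⟦path⟧₁ = [0 4; 3 4; 1 0]
Along h;k (path 2):
  e0=[1,0] h→[0,1] k→[0,0,1]
  e1=[0,1] h→[4,0] k→[4,4,0]
  ⟦path⟧₂ = [0 4; 0 4; 1 0]
Equal? NO — does not commute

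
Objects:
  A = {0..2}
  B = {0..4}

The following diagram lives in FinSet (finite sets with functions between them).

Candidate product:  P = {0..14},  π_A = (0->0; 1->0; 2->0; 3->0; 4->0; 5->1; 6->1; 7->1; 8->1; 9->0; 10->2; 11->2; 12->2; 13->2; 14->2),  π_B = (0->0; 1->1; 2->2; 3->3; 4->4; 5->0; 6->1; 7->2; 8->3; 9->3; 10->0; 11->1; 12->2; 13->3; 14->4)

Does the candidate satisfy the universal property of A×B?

|A|·|B| = 3·5 = 15;  |P| = 15
Check the pairing map k ↦ (π_A(k), π_B(k)):
  0 -> (0,0)
  1 -> (0,1)
  2 -> (0,2)
  3 -> (0,3)
  4 -> (0,4)
  5 -> (1,0)
  6 -> (1,1)
  7 -> (1,2)
  8 -> (1,3)
  9 -> (0,3)  ✗ repeats pair of k=3
  10 -> (2,0)
  11 -> (2,1)
  12 -> (2,2)
  13 -> (2,3)
  14 -> (2,4)
distinct pairs in image: 14 / 15 needed
  → (0,3) hit at k=3 and k=9

Answer: NOT A VALID PRODUCT — duplicate pair at indices 3,9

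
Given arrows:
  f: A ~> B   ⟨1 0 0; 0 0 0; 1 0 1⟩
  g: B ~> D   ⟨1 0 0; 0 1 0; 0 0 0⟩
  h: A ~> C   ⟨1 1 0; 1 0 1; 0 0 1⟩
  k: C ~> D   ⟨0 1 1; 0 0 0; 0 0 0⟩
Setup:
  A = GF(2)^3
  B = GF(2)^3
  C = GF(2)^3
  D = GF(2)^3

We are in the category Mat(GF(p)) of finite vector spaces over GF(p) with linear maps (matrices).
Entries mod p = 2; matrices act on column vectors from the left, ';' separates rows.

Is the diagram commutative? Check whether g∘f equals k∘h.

Answer: COMMUTES

Trace:
Along f;g (path 1):
  e0=⟨1,0,0⟩ f~>⟨1,0,1⟩ g~>⟨1,0,0⟩
  e1=⟨0,1,0⟩ f~>⟨0,0,0⟩ g~>⟨0,0,0⟩
  e2=⟨0,0,1⟩ f~>⟨0,0,1⟩ g~>⟨0,0,0⟩
  result₁ = ⟨1 0 0; 0 0 0; 0 0 0⟩
Along h;k (path 2):
  e0=⟨1,0,0⟩ h~>⟨1,1,0⟩ k~>⟨1,0,0⟩
  e1=⟨0,1,0⟩ h~>⟨1,0,0⟩ k~>⟨0,0,0⟩
  e2=⟨0,0,1⟩ h~>⟨0,1,1⟩ k~>⟨0,0,0⟩
  result₂ = ⟨1 0 0; 0 0 0; 0 0 0⟩
Equal? same morphism ✓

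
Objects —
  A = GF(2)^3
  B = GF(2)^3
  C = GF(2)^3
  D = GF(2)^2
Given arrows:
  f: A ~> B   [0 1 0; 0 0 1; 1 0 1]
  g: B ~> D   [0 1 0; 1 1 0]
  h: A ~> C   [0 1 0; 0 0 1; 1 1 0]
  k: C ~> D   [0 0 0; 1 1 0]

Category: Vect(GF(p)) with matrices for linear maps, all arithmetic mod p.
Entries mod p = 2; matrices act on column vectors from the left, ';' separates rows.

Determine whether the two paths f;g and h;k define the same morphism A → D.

1) trace f;g:
  e0=(1,0,0) f~>(0,0,1) g~>(0,0)
  e1=(0,1,0) f~>(1,0,0) g~>(0,1)
  e2=(0,0,1) f~>(0,1,1) g~>(1,1)
  composite₁ = [0 0 1; 0 1 1]
2) trace h;k:
  e0=(1,0,0) h~>(0,0,1) k~>(0,0)
  e1=(0,1,0) h~>(1,0,1) k~>(0,1)
  e2=(0,0,1) h~>(0,1,0) k~>(0,1)
  composite₂ = [0 0 0; 0 1 1]
Equal? distinct morphisms ✗

Answer: DOES NOT COMMUTE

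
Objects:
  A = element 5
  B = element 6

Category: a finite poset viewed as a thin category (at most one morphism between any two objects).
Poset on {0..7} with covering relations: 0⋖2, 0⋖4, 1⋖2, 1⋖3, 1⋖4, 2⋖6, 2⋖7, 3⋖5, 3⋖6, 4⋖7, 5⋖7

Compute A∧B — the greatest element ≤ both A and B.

{x : x<=A ∧ x<=B} = {1,3}  (A=5, B=6)
  1 <= 3
  3 <= 3
glb = 3

Answer: A∧B = 3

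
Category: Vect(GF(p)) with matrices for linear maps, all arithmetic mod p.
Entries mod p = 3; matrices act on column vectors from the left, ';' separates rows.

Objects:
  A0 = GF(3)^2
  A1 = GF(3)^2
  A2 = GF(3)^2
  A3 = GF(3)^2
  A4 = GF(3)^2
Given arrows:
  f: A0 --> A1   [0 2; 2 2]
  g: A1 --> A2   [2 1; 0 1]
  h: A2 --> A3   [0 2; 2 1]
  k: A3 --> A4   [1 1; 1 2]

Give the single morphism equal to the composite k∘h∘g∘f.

  e0=⟨1,0⟩ f-->⟨0,2⟩ g-->⟨2,2⟩ h-->⟨1,0⟩ k-->⟨1,1⟩
  e1=⟨0,1⟩ f-->⟨2,2⟩ g-->⟨0,2⟩ h-->⟨1,2⟩ k-->⟨0,2⟩
result: [1 0; 1 2]

Answer: [1 0; 1 2]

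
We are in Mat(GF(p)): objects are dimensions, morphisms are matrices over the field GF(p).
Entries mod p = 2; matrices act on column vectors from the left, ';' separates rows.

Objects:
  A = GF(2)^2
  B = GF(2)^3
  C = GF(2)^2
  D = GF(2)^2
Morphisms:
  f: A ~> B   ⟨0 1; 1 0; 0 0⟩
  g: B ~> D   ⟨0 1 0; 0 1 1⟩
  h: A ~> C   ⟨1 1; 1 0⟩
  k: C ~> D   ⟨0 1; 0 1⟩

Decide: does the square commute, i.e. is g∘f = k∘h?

Answer: COMMUTES

Trace:
1) trace f;g:
  e0=(1,0) f~>(0,1,0) g~>(1,1)
  e1=(0,1) f~>(1,0,0) g~>(0,0)
  ⟦path⟧₁ = ⟨1 0; 1 0⟩
2) trace h;k:
  e0=(1,0) h~>(1,1) k~>(1,1)
  e1=(0,1) h~>(1,0) k~>(0,0)
  ⟦path⟧₂ = ⟨1 0; 1 0⟩
Equal? YES — commutes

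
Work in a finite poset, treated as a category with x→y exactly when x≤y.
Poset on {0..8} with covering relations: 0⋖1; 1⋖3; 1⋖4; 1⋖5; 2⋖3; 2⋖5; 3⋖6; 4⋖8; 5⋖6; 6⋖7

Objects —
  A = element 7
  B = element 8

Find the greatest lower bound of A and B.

Answer: A∧B = 1

Derivation:
Common predecessors of 7,8: {0,1}
  0 ⊑ 1
  1 ⊑ 1
glb = 1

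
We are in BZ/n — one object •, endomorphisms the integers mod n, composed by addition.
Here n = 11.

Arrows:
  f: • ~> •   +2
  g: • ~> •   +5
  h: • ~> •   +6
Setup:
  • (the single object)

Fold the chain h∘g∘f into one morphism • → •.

Answer: +2

Work:
  0 +2≡2 +5≡7 +6≡2  (mod 11)
result: +2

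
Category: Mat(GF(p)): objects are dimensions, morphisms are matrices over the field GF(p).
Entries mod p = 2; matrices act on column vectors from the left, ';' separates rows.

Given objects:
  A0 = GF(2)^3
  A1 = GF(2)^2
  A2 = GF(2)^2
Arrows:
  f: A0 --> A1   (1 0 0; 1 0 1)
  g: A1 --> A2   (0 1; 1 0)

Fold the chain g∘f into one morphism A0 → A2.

Answer: (1 0 1; 1 0 0)

Work:
  e0=[1,0,0] f-->[1,1] g-->[1,1]
  e1=[0,1,0] f-->[0,0] g-->[0,0]
  e2=[0,0,1] f-->[0,1] g-->[1,0]
⟦path⟧: (1 0 1; 1 0 0)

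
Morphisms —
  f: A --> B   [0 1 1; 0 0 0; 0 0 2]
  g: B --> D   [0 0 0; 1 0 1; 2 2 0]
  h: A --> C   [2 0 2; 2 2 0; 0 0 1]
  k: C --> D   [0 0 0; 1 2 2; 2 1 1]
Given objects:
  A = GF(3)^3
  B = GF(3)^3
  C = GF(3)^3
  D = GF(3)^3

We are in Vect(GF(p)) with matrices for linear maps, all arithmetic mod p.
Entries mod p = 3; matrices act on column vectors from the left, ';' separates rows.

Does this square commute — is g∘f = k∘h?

1) trace f;g:
  e0=[1,0,0] f-->[0,0,0] g-->[0,0,0]
  e1=[0,1,0] f-->[1,0,0] g-->[0,1,2]
  e2=[0,0,1] f-->[1,0,2] g-->[0,0,2]
  composite₁ = [0 0 0; 0 1 0; 0 2 2]
2) trace h;k:
  e0=[1,0,0] h-->[2,2,0] k-->[0,0,0]
  e1=[0,1,0] h-->[0,2,0] k-->[0,1,2]
  e2=[0,0,1] h-->[2,0,1] k-->[0,1,2]
  composite₂ = [0 0 0; 0 1 1; 0 2 2]
Equal? distinct morphisms ✗

Answer: DOES NOT COMMUTE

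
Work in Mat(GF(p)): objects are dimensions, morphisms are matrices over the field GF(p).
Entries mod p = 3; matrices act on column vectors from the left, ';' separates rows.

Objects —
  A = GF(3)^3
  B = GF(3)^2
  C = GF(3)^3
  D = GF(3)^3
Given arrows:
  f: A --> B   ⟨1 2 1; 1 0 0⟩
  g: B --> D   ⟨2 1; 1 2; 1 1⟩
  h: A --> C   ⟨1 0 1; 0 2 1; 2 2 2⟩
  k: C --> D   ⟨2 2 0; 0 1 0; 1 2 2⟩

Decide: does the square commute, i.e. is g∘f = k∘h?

Path 1 = f;g:
  e0=[1,0,0] f-->[1,1] g-->[0,0,2]
  e1=[0,1,0] f-->[2,0] g-->[1,2,2]
  e2=[0,0,1] f-->[1,0] g-->[2,1,1]
  composite₁ = ⟨0 1 2; 0 2 1; 2 2 1⟩
Path 2 = h;k:
  e0=[1,0,0] h-->[1,0,2] k-->[2,0,2]
  e1=[0,1,0] h-->[0,2,2] k-->[1,2,2]
  e2=[0,0,1] h-->[1,1,2] k-->[1,1,1]
  composite₂ = ⟨2 1 1; 0 2 1; 2 2 1⟩
Equal? differ; not commutative

Answer: DOES NOT COMMUTE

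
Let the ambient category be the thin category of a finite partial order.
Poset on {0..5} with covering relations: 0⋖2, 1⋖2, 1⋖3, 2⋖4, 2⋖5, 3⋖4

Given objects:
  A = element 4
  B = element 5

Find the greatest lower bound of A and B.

Answer: A∧B = 2

Derivation:
{x : x⊑A ∧ x⊑B} = {0,1,2}  (A=4, B=5)
  0 ⊑ 2
  1 ⊑ 2
  2 ⊑ 2
glb = 2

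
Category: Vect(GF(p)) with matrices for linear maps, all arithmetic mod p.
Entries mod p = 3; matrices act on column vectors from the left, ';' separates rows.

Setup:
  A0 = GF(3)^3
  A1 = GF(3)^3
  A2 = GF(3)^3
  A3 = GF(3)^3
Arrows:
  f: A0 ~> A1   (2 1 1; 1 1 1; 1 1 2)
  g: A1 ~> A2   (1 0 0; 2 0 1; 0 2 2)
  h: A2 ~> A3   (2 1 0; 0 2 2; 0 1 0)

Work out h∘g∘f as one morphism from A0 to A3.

Answer: (0 2 0; 0 2 2; 2 0 1)

Work:
  e0=(1,0,0) f~>(2,1,1) g~>(2,2,1) h~>(0,0,2)
  e1=(0,1,0) f~>(1,1,1) g~>(1,0,1) h~>(2,2,0)
  e2=(0,0,1) f~>(1,1,2) g~>(1,1,0) h~>(0,2,1)
result: (0 2 0; 0 2 2; 2 0 1)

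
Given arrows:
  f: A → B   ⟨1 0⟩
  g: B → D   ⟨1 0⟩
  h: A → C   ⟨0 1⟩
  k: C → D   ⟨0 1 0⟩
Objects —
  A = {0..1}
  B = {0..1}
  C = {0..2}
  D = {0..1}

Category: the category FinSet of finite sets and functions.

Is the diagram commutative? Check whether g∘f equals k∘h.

Path 1 = f;g:
  0 f→1 g→0
  1 f→0 g→1
  composite₁ = ⟨0 1⟩
Path 2 = h;k:
  0 h→0 k→0
  1 h→1 k→1
  composite₂ = ⟨0 1⟩
Equal? YES — commutes

Answer: COMMUTES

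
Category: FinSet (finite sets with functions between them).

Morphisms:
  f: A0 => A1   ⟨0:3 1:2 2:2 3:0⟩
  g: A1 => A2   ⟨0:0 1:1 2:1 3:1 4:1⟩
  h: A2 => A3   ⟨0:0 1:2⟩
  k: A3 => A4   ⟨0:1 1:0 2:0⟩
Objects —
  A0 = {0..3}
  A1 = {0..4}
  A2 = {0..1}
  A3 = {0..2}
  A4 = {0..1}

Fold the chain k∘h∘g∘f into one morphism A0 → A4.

Answer: ⟨0:0 1:0 2:0 3:1⟩

Work:
  0 f=>3 g=>1 h=>2 k=>0
  1 f=>2 g=>1 h=>2 k=>0
  2 f=>2 g=>1 h=>2 k=>0
  3 f=>0 g=>0 h=>0 k=>1
composite: ⟨0:0 1:0 2:0 3:1⟩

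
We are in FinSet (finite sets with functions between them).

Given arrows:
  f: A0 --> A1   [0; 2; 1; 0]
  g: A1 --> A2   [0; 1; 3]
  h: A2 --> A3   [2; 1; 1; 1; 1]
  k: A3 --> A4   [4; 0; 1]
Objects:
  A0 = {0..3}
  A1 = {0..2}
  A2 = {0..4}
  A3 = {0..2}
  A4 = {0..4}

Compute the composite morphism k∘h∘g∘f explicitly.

  0 f-->0 g-->0 h-->2 k-->1
  1 f-->2 g-->3 h-->1 k-->0
  2 f-->1 g-->1 h-->1 k-->0
  3 f-->0 g-->0 h-->2 k-->1
⟦path⟧: [1; 0; 0; 1]

Answer: [1; 0; 0; 1]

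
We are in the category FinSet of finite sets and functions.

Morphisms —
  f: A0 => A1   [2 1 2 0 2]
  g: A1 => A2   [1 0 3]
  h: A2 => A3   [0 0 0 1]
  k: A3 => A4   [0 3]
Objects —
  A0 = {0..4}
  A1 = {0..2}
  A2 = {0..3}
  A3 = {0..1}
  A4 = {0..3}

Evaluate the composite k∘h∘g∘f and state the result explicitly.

Answer: [3 0 3 0 3]

Derivation:
  0 f=>2 g=>3 h=>1 k=>3
  1 f=>1 g=>0 h=>0 k=>0
  2 f=>2 g=>3 h=>1 k=>3
  3 f=>0 g=>1 h=>0 k=>0
  4 f=>2 g=>3 h=>1 k=>3
result: [3 0 3 0 3]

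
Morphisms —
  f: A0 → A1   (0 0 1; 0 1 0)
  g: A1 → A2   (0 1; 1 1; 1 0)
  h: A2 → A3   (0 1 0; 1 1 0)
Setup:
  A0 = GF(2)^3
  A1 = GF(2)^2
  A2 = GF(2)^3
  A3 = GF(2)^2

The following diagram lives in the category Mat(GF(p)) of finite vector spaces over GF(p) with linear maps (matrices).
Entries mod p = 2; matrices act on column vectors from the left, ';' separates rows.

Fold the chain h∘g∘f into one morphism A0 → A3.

  e0=⟨1,0,0⟩ f→⟨0,0⟩ g→⟨0,0,0⟩ h→⟨0,0⟩
  e1=⟨0,1,0⟩ f→⟨0,1⟩ g→⟨1,1,0⟩ h→⟨1,0⟩
  e2=⟨0,0,1⟩ f→⟨1,0⟩ g→⟨0,1,1⟩ h→⟨1,1⟩
result: (0 1 1; 0 0 1)

Answer: (0 1 1; 0 0 1)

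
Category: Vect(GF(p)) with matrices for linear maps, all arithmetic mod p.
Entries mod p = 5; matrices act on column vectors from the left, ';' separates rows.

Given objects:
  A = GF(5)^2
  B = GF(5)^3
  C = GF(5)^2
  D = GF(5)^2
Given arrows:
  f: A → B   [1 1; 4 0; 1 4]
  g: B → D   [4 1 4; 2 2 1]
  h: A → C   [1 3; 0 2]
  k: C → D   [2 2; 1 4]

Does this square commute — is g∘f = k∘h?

Answer: COMMUTES

Derivation:
1) trace f;g:
  e0=(1,0) f→(1,4,1) g→(2,1)
  e1=(0,1) f→(1,0,4) g→(0,1)
  composite₁ = [2 0; 1 1]
2) trace h;k:
  e0=(1,0) h→(1,0) k→(2,1)
  e1=(0,1) h→(3,2) k→(0,1)
  composite₂ = [2 0; 1 1]
Equal? YES — commutes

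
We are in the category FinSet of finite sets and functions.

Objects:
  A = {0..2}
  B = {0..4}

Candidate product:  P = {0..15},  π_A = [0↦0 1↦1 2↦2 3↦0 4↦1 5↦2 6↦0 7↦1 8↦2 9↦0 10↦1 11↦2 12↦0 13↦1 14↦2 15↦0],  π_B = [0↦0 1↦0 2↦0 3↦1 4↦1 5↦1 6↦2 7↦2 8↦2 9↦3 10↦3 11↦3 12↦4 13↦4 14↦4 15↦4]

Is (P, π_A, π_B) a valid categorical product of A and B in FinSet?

|A|·|B| = 3·5 = 15;  |P| = 16
  → cardinalities differ; no bijection possible.

Answer: NOT A VALID PRODUCT — |P|=16 ≠ |A|·|B|=15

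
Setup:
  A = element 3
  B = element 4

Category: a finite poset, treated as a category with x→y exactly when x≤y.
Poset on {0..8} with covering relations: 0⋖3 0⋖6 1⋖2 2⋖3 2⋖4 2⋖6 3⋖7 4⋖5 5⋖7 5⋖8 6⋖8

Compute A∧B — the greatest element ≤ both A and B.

Answer: A∧B = 2

Work:
Common predecessors of 3,4: {1,2}
  1 ⊑ 2
  2 ⊑ 2
glb = 2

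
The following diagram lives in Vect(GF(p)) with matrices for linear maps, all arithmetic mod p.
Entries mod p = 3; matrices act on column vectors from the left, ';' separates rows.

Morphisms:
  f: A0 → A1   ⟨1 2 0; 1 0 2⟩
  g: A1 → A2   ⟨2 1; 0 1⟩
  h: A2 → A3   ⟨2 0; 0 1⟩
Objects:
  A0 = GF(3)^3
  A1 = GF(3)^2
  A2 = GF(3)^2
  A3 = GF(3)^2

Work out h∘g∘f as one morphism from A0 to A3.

Answer: ⟨0 2 1; 1 0 2⟩

Trace:
  e0=⟨1,0,0⟩ f→⟨1,1⟩ g→⟨0,1⟩ h→⟨0,1⟩
  e1=⟨0,1,0⟩ f→⟨2,0⟩ g→⟨1,0⟩ h→⟨2,0⟩
  e2=⟨0,0,1⟩ f→⟨0,2⟩ g→⟨2,2⟩ h→⟨1,2⟩
⟦path⟧: ⟨0 2 1; 1 0 2⟩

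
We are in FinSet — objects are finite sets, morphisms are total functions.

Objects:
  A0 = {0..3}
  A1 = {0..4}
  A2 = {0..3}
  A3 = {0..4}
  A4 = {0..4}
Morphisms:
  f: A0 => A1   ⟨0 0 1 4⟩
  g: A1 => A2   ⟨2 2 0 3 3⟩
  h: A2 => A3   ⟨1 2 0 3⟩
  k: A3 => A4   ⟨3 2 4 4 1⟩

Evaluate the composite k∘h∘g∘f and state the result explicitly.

  0 f=>0 g=>2 h=>0 k=>3
  1 f=>0 g=>2 h=>0 k=>3
  2 f=>1 g=>2 h=>0 k=>3
  3 f=>4 g=>3 h=>3 k=>4
⟦path⟧: ⟨3 3 3 4⟩

Answer: ⟨3 3 3 4⟩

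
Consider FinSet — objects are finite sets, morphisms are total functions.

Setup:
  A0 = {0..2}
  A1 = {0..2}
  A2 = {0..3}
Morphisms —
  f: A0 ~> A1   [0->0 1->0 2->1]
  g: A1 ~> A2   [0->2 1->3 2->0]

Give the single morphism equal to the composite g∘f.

Answer: [0->2 1->2 2->3]

Trace:
  0 f~>0 g~>2
  1 f~>0 g~>2
  2 f~>1 g~>3
composite: [0->2 1->2 2->3]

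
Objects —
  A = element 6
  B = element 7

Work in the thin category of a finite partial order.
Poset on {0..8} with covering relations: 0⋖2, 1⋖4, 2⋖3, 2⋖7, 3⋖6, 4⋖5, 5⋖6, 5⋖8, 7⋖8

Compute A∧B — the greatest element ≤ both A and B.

Common predecessors of 6,7: {0,2}
  0 ⊑ 2
  2 ⊑ 2
glb = 2

Answer: A∧B = 2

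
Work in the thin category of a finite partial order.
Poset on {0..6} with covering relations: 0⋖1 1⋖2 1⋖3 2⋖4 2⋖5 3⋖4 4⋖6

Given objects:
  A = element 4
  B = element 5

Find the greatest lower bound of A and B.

Answer: A∧B = 2

Trace:
Common predecessors of 4,5: {0,1,2}
  0 ≤ 2
  1 ≤ 2
  2 ≤ 2
glb = 2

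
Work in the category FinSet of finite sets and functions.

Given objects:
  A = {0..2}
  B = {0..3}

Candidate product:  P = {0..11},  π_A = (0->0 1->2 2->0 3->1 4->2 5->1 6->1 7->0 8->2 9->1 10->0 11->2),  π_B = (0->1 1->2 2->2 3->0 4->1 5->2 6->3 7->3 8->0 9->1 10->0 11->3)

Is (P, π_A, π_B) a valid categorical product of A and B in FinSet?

|A|·|B| = 3·4 = 12;  |P| = 12
Check the pairing map k ↦ (π_A(k), π_B(k)):
  0 -> (0,1)
  1 -> (2,2)
  2 -> (0,2)
  3 -> (1,0)
  4 -> (2,1)
  5 -> (1,2)
  6 -> (1,3)
  7 -> (0,3)
  8 -> (2,0)
  9 -> (1,1)
  10 -> (0,0)
  11 -> (2,3)
distinct pairs in image: 12 / 12 needed
  → bijection onto A×B; projections well-typed.

Answer: VALID PRODUCT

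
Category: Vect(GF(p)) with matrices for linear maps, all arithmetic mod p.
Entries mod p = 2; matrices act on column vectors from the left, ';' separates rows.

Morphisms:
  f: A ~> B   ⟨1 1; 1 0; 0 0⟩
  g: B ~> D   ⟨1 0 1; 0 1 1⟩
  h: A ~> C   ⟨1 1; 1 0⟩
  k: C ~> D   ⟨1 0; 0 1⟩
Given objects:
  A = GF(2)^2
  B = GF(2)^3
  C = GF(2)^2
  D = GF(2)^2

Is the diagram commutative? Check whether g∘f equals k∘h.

Answer: COMMUTES

Trace:
Along f;g (path 1):
  e0=⟨1,0⟩ f~>⟨1,1,0⟩ g~>⟨1,1⟩
  e1=⟨0,1⟩ f~>⟨1,0,0⟩ g~>⟨1,0⟩
  result₁ = ⟨1 1; 1 0⟩
Along h;k (path 2):
  e0=⟨1,0⟩ h~>⟨1,1⟩ k~>⟨1,1⟩
  e1=⟨0,1⟩ h~>⟨1,0⟩ k~>⟨1,0⟩
  result₂ = ⟨1 1; 1 0⟩
Equal? YES — commutes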